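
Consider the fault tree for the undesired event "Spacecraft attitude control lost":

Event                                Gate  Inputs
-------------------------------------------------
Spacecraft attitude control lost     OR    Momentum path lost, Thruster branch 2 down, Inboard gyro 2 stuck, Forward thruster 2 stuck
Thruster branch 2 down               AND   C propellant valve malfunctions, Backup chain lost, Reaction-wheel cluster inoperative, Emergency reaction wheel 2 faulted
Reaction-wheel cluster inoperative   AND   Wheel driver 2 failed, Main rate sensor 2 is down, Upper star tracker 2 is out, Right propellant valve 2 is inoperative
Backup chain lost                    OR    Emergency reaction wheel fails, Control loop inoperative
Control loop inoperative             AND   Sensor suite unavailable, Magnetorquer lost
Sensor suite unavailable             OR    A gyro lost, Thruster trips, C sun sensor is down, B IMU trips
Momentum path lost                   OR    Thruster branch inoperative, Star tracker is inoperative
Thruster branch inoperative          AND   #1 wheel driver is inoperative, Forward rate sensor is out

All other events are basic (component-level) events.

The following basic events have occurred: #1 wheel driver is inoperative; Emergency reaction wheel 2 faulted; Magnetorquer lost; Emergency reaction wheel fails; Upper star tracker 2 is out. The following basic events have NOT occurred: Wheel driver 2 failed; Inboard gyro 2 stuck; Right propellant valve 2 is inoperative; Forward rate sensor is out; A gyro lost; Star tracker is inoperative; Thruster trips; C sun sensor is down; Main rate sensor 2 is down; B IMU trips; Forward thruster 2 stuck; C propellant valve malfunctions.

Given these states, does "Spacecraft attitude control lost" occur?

Thruster branch inoperative [AND]: #1 wheel driver is inoperative=occurs, Forward rate sensor is out=not → not all inputs occur → does not occur.
Momentum path lost [OR]: Thruster branch inoperative=not, Star tracker is inoperative=not → no input occurs → does not occur.
Sensor suite unavailable [OR]: A gyro lost=not, Thruster trips=not, C sun sensor is down=not, B IMU trips=not → no input occurs → does not occur.
Control loop inoperative [AND]: Sensor suite unavailable=not, Magnetorquer lost=occurs → not all inputs occur → does not occur.
Backup chain lost [OR]: Emergency reaction wheel fails=occurs, Control loop inoperative=not → at least one input occurs → occurs.
Reaction-wheel cluster inoperative [AND]: Wheel driver 2 failed=not, Main rate sensor 2 is down=not, Upper star tracker 2 is out=occurs, Right propellant valve 2 is inoperative=not → not all inputs occur → does not occur.
Thruster branch 2 down [AND]: C propellant valve malfunctions=not, Backup chain lost=occurs, Reaction-wheel cluster inoperative=not, Emergency reaction wheel 2 faulted=occurs → not all inputs occur → does not occur.
Spacecraft attitude control lost [OR]: Momentum path lost=not, Thruster branch 2 down=not, Inboard gyro 2 stuck=not, Forward thruster 2 stuck=not → no input occurs → does not occur.

No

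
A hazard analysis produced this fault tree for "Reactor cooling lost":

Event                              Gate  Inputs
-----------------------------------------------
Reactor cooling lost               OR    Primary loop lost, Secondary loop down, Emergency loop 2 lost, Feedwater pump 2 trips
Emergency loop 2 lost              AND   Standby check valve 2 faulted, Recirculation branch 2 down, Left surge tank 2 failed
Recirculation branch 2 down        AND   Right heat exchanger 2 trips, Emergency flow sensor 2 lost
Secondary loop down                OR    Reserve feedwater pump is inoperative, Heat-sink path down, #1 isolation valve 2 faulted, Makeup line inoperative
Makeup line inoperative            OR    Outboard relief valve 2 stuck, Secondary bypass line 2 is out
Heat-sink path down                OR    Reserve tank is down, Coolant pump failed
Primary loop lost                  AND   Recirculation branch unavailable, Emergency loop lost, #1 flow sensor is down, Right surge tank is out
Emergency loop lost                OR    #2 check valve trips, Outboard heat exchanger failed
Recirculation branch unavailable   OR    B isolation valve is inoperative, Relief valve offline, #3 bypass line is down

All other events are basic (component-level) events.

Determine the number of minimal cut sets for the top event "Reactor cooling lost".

14

Recirculation branch unavailable [OR]: union of children's cut sets → 3 cut set(s).
Emergency loop lost [OR]: union of children's cut sets → 2 cut set(s).
Primary loop lost [AND]: one cut set from each child combined → 3 × 2 × 1 × 1 = 6 cut set(s).
Heat-sink path down [OR]: union of children's cut sets → 2 cut set(s).
Makeup line inoperative [OR]: union of children's cut sets → 2 cut set(s).
Secondary loop down [OR]: union of children's cut sets → 6 cut set(s).
Recirculation branch 2 down [AND]: one cut set from each child combined → 1 × 1 = 1 cut set(s).
Emergency loop 2 lost [AND]: one cut set from each child combined → 1 × 1 × 1 = 1 cut set(s).
Reactor cooling lost [OR]: union of children's cut sets → 14 cut set(s).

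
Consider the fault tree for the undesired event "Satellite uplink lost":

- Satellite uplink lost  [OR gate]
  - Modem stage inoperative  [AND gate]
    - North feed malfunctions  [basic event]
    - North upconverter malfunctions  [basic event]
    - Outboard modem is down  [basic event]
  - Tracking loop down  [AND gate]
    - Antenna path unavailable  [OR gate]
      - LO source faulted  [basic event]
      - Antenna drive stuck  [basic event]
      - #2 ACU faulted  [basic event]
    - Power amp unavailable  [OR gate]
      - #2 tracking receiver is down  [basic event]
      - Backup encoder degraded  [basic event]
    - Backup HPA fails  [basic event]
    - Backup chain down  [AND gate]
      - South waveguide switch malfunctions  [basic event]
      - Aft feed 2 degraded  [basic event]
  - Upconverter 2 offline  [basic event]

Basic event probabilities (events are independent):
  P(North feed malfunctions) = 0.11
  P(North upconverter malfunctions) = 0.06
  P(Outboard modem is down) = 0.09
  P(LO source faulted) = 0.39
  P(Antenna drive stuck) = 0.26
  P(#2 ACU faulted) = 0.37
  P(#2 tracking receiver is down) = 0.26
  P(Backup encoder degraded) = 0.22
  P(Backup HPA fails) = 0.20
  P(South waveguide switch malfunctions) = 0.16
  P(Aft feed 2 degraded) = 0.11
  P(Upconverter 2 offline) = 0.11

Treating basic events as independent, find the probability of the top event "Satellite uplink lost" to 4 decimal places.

0.1115

P(Modem stage inoperative) [AND] = 0.11 × 0.06 × 0.09 = 0.000594
P(Antenna path unavailable) [OR] = 1 − (1−0.39) × (1−0.26) × (1−0.37) = 0.715618
P(Power amp unavailable) [OR] = 1 − (1−0.26) × (1−0.22) = 0.422800
P(Backup chain down) [AND] = 0.16 × 0.11 = 0.017600
P(Tracking loop down) [AND] = 0.715618 × 0.422800 × 0.20 × 0.017600 = 0.001065
P(Satellite uplink lost) [OR] = 1 − (1−0.000594) × (1−0.001065) × (1−0.11) = 0.111476
Rounded to 4 decimal places: P(Satellite uplink lost) ≈ 0.1115.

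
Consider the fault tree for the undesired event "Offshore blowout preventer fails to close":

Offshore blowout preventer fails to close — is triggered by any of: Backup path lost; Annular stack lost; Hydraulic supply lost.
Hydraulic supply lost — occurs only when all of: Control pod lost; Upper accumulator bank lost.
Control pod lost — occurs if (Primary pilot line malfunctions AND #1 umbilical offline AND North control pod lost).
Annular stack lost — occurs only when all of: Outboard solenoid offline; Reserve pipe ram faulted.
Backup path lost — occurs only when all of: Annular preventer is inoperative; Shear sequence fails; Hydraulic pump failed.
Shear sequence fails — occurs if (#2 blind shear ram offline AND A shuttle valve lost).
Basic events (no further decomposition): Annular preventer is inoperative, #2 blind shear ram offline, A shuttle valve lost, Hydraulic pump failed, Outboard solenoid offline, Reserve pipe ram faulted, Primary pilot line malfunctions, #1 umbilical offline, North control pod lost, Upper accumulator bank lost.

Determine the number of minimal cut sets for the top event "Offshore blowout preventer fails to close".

Shear sequence fails [AND]: one cut set from each child combined → 1 × 1 = 1 cut set(s).
Backup path lost [AND]: one cut set from each child combined → 1 × 1 × 1 = 1 cut set(s).
Annular stack lost [AND]: one cut set from each child combined → 1 × 1 = 1 cut set(s).
Control pod lost [AND]: one cut set from each child combined → 1 × 1 × 1 = 1 cut set(s).
Hydraulic supply lost [AND]: one cut set from each child combined → 1 × 1 = 1 cut set(s).
Offshore blowout preventer fails to close [OR]: union of children's cut sets → 3 cut set(s).
Minimal cut sets: {#2 blind shear ram offline, A shuttle valve lost, Annular preventer is inoperative, Hydraulic pump failed}; {Outboard solenoid offline, Reserve pipe ram faulted}; {#1 umbilical offline, North control pod lost, Primary pilot line malfunctions, Upper accumulator bank lost}.

3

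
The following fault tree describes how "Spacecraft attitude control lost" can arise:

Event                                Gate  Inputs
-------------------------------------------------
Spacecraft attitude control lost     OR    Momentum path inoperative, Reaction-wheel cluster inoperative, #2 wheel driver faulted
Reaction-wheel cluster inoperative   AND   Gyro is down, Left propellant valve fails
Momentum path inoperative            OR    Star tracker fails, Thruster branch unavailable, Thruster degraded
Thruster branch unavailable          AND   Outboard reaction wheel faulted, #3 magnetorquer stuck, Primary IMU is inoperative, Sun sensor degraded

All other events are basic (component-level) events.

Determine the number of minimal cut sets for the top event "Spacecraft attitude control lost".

5

Thruster branch unavailable [AND]: one cut set from each child combined → 1 × 1 × 1 × 1 = 1 cut set(s).
Momentum path inoperative [OR]: union of children's cut sets → 3 cut set(s).
Reaction-wheel cluster inoperative [AND]: one cut set from each child combined → 1 × 1 = 1 cut set(s).
Spacecraft attitude control lost [OR]: union of children's cut sets → 5 cut set(s).
Minimal cut sets: {Star tracker fails}; {#3 magnetorquer stuck, Outboard reaction wheel faulted, Primary IMU is inoperative, Sun sensor degraded}; {Thruster degraded}; {Gyro is down, Left propellant valve fails}; {#2 wheel driver faulted}.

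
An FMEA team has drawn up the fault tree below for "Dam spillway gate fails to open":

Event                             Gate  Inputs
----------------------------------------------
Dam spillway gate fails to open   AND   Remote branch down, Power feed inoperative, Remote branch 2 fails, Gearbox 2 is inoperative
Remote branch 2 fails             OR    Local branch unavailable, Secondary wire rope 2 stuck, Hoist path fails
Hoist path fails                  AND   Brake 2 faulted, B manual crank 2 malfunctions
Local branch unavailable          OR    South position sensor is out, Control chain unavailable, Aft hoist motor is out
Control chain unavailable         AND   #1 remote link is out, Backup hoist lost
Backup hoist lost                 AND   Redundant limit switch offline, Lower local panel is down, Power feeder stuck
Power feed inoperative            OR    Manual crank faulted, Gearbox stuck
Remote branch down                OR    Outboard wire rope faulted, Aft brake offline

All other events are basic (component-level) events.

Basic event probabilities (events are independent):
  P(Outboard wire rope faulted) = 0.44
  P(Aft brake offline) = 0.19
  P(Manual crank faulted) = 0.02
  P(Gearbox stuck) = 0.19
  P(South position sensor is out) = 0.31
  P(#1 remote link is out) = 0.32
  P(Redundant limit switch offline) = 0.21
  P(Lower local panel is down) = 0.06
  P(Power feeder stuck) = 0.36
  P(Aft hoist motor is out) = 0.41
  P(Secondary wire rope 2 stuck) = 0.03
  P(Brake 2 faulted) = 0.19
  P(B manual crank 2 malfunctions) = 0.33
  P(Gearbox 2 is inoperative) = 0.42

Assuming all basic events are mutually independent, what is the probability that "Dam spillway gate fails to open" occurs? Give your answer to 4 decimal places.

0.0298

P(Remote branch down) [OR] = 1 − (1−0.44) × (1−0.19) = 0.546400
P(Power feed inoperative) [OR] = 1 − (1−0.02) × (1−0.19) = 0.206200
P(Backup hoist lost) [AND] = 0.21 × 0.06 × 0.36 = 0.004536
P(Control chain unavailable) [AND] = 0.32 × 0.004536 = 0.001452
P(Local branch unavailable) [OR] = 1 − (1−0.31) × (1−0.001452) × (1−0.41) = 0.593491
P(Hoist path fails) [AND] = 0.19 × 0.33 = 0.062700
P(Remote branch 2 fails) [OR] = 1 − (1−0.593491) × (1−0.03) × (1−0.062700) = 0.630410
P(Dam spillway gate fails to open) [AND] = 0.546400 × 0.206200 × 0.630410 × 0.42 = 0.029831
Rounded to 4 decimal places: P(Dam spillway gate fails to open) ≈ 0.0298.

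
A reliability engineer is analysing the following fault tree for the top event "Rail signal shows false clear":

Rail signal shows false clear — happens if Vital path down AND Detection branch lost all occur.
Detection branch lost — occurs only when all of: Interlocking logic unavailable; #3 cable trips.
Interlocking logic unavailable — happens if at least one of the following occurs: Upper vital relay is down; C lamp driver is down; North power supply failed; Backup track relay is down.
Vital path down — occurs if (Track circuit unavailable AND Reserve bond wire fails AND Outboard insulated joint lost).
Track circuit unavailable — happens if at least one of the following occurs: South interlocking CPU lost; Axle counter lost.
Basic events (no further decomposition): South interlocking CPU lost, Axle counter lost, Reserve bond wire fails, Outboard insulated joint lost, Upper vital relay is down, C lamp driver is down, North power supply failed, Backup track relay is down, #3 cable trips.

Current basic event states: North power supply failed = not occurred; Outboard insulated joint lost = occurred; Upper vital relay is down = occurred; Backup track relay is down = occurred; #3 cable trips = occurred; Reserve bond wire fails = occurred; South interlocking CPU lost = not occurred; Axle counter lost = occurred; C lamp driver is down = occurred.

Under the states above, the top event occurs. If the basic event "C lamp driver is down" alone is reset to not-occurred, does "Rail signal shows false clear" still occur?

Yes

Counterfactual: set "C lamp driver is down" to not occurred.
Track circuit unavailable [OR]: South interlocking CPU lost=not, Axle counter lost=occurs → at least one input occurs → occurs.
Vital path down [AND]: Track circuit unavailable=occurs, Reserve bond wire fails=occurs, Outboard insulated joint lost=occurs → all inputs occur → occurs.
Interlocking logic unavailable [OR]: Upper vital relay is down=occurs, C lamp driver is down=not, North power supply failed=not, Backup track relay is down=occurs → at least one input occurs → occurs.
Detection branch lost [AND]: Interlocking logic unavailable=occurs, #3 cable trips=occurs → all inputs occur → occurs.
Rail signal shows false clear [AND]: Vital path down=occurs, Detection branch lost=occurs → all inputs occur → occurs.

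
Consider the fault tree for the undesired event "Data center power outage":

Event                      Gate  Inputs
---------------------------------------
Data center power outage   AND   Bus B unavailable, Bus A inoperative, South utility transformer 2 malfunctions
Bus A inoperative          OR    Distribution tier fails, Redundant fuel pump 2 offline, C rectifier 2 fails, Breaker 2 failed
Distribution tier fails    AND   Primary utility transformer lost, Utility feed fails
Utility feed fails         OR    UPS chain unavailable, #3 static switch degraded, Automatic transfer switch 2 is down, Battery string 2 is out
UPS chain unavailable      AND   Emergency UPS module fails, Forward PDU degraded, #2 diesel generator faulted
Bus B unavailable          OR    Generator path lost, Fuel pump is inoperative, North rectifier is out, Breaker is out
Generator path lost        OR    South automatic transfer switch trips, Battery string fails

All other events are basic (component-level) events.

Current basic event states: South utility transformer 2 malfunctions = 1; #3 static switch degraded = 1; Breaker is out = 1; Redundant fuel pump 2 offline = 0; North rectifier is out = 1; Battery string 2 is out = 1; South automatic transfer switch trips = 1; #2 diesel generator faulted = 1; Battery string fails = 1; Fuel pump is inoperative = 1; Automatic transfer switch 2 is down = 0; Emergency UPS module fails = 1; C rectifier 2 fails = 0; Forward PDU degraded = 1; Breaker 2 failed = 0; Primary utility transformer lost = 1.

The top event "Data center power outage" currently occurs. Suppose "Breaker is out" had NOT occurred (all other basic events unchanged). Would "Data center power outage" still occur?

Counterfactual: set "Breaker is out" to not occurred.
Generator path lost [OR]: South automatic transfer switch trips=occurs, Battery string fails=occurs → at least one input occurs → occurs.
Bus B unavailable [OR]: Generator path lost=occurs, Fuel pump is inoperative=occurs, North rectifier is out=occurs, Breaker is out=not → at least one input occurs → occurs.
UPS chain unavailable [AND]: Emergency UPS module fails=occurs, Forward PDU degraded=occurs, #2 diesel generator faulted=occurs → all inputs occur → occurs.
Utility feed fails [OR]: UPS chain unavailable=occurs, #3 static switch degraded=occurs, Automatic transfer switch 2 is down=not, Battery string 2 is out=occurs → at least one input occurs → occurs.
Distribution tier fails [AND]: Primary utility transformer lost=occurs, Utility feed fails=occurs → all inputs occur → occurs.
Bus A inoperative [OR]: Distribution tier fails=occurs, Redundant fuel pump 2 offline=not, C rectifier 2 fails=not, Breaker 2 failed=not → at least one input occurs → occurs.
Data center power outage [AND]: Bus B unavailable=occurs, Bus A inoperative=occurs, South utility transformer 2 malfunctions=occurs → all inputs occur → occurs.

Yes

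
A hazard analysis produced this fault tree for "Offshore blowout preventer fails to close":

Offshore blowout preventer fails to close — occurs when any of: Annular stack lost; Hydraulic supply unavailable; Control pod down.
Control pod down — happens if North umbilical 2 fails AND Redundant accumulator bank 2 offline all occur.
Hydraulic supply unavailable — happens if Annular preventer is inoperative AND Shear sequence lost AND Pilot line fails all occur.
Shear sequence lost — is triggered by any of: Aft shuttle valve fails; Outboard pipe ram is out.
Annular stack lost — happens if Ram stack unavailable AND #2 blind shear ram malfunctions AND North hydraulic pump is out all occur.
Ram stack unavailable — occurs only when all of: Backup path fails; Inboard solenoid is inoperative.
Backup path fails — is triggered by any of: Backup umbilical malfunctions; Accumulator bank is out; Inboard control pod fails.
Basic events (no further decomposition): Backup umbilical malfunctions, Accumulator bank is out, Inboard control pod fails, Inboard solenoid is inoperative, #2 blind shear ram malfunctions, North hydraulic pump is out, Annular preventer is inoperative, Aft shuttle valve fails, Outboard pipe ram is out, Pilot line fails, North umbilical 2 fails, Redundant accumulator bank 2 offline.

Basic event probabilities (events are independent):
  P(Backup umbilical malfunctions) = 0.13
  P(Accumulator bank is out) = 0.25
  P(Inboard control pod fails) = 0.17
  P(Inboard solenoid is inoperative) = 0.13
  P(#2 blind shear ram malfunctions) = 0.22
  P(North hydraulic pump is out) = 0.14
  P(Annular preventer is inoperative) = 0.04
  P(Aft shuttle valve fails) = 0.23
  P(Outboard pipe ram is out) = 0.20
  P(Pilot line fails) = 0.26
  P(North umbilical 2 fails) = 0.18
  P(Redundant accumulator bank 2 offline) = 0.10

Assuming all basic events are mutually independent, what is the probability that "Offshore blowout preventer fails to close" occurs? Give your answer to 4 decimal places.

0.0237

P(Backup path fails) [OR] = 1 − (1−0.13) × (1−0.25) × (1−0.17) = 0.458425
P(Ram stack unavailable) [AND] = 0.458425 × 0.13 = 0.059595
P(Annular stack lost) [AND] = 0.059595 × 0.22 × 0.14 = 0.001836
P(Shear sequence lost) [OR] = 1 − (1−0.23) × (1−0.20) = 0.384000
P(Hydraulic supply unavailable) [AND] = 0.04 × 0.384000 × 0.26 = 0.003994
P(Control pod down) [AND] = 0.18 × 0.10 = 0.018000
P(Offshore blowout preventer fails to close) [OR] = 1 − (1−0.001836) × (1−0.003994) × (1−0.018000) = 0.023718
Rounded to 4 decimal places: P(Offshore blowout preventer fails to close) ≈ 0.0237.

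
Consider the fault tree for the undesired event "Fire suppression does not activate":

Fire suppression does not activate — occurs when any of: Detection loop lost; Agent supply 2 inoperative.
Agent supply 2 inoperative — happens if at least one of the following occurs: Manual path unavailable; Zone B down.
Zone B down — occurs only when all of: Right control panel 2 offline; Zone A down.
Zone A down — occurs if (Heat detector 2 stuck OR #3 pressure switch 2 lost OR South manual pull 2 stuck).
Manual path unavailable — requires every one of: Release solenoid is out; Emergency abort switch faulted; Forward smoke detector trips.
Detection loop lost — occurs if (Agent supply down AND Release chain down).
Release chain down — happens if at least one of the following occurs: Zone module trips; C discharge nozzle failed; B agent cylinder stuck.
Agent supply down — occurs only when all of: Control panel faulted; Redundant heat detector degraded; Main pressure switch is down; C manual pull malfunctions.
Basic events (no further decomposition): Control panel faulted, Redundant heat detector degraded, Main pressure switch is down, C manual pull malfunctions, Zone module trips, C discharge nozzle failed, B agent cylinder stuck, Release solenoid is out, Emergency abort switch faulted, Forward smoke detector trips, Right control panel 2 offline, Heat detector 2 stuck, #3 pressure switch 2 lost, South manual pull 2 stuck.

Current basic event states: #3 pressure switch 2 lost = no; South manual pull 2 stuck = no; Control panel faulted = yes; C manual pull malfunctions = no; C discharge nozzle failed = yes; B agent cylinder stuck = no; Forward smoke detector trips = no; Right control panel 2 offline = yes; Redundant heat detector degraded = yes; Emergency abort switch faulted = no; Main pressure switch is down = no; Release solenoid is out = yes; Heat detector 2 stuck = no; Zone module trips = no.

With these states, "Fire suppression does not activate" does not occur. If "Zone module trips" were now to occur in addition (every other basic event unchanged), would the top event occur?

No

Counterfactual: set "Zone module trips" to occurred.
Agent supply down [AND]: Control panel faulted=occurs, Redundant heat detector degraded=occurs, Main pressure switch is down=not, C manual pull malfunctions=not → not all inputs occur → does not occur.
Release chain down [OR]: Zone module trips=occurs, C discharge nozzle failed=occurs, B agent cylinder stuck=not → at least one input occurs → occurs.
Detection loop lost [AND]: Agent supply down=not, Release chain down=occurs → not all inputs occur → does not occur.
Manual path unavailable [AND]: Release solenoid is out=occurs, Emergency abort switch faulted=not, Forward smoke detector trips=not → not all inputs occur → does not occur.
Zone A down [OR]: Heat detector 2 stuck=not, #3 pressure switch 2 lost=not, South manual pull 2 stuck=not → no input occurs → does not occur.
Zone B down [AND]: Right control panel 2 offline=occurs, Zone A down=not → not all inputs occur → does not occur.
Agent supply 2 inoperative [OR]: Manual path unavailable=not, Zone B down=not → no input occurs → does not occur.
Fire suppression does not activate [OR]: Detection loop lost=not, Agent supply 2 inoperative=not → no input occurs → does not occur.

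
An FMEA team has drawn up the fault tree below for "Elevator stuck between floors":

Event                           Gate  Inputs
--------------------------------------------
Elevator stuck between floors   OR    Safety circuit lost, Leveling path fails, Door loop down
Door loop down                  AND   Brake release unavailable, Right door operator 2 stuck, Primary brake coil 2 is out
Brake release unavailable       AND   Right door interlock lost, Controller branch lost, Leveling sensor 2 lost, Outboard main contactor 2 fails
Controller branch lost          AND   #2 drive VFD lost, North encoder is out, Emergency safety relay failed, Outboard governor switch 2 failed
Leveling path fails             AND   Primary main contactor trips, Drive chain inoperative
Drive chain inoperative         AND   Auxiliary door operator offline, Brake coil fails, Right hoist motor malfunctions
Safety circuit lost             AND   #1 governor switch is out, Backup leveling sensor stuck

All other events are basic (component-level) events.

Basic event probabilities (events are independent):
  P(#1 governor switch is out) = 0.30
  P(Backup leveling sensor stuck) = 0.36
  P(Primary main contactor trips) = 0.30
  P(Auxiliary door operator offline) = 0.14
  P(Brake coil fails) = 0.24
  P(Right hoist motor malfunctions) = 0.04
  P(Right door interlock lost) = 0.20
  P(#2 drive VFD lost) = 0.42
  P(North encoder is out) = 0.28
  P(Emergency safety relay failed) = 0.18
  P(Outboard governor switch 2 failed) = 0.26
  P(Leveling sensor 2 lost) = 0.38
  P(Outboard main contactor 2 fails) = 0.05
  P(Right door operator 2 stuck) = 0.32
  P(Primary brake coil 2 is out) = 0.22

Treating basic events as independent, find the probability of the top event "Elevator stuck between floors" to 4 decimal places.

P(Safety circuit lost) [AND] = 0.30 × 0.36 = 0.108000
P(Drive chain inoperative) [AND] = 0.14 × 0.24 × 0.04 = 0.001344
P(Leveling path fails) [AND] = 0.30 × 0.001344 = 0.000403
P(Controller branch lost) [AND] = 0.42 × 0.28 × 0.18 × 0.26 = 0.005504
P(Brake release unavailable) [AND] = 0.20 × 0.005504 × 0.38 × 0.05 = 0.000021
P(Door loop down) [AND] = 0.000021 × 0.32 × 0.22 = 0.000001
P(Elevator stuck between floors) [OR] = 1 − (1−0.108000) × (1−0.000403) × (1−0.000001) = 0.108360
Rounded to 4 decimal places: P(Elevator stuck between floors) ≈ 0.1084.

0.1084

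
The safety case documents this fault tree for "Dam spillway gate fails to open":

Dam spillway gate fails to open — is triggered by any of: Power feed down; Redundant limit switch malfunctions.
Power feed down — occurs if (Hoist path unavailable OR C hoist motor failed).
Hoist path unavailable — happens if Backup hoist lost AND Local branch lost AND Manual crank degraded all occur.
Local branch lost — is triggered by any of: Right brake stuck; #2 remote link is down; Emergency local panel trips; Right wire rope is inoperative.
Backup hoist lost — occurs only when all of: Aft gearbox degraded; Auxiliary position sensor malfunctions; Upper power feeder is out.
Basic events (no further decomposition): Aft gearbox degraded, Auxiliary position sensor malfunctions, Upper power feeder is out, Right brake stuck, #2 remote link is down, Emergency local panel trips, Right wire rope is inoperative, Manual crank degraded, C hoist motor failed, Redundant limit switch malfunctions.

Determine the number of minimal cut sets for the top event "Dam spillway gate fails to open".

6

Backup hoist lost [AND]: one cut set from each child combined → 1 × 1 × 1 = 1 cut set(s).
Local branch lost [OR]: union of children's cut sets → 4 cut set(s).
Hoist path unavailable [AND]: one cut set from each child combined → 1 × 4 × 1 = 4 cut set(s).
Power feed down [OR]: union of children's cut sets → 5 cut set(s).
Dam spillway gate fails to open [OR]: union of children's cut sets → 6 cut set(s).
Minimal cut sets: {Aft gearbox degraded, Auxiliary position sensor malfunctions, Manual crank degraded, Right brake stuck, Upper power feeder is out}; {#2 remote link is down, Aft gearbox degraded, Auxiliary position sensor malfunctions, Manual crank degraded, Upper power feeder is out}; {Aft gearbox degraded, Auxiliary position sensor malfunctions, Emergency local panel trips, Manual crank degraded, Upper power feeder is out}; {Aft gearbox degraded, Auxiliary position sensor malfunctions, Manual crank degraded, Right wire rope is inoperative, Upper power feeder is out}; {C hoist motor failed}; {Redundant limit switch malfunctions}.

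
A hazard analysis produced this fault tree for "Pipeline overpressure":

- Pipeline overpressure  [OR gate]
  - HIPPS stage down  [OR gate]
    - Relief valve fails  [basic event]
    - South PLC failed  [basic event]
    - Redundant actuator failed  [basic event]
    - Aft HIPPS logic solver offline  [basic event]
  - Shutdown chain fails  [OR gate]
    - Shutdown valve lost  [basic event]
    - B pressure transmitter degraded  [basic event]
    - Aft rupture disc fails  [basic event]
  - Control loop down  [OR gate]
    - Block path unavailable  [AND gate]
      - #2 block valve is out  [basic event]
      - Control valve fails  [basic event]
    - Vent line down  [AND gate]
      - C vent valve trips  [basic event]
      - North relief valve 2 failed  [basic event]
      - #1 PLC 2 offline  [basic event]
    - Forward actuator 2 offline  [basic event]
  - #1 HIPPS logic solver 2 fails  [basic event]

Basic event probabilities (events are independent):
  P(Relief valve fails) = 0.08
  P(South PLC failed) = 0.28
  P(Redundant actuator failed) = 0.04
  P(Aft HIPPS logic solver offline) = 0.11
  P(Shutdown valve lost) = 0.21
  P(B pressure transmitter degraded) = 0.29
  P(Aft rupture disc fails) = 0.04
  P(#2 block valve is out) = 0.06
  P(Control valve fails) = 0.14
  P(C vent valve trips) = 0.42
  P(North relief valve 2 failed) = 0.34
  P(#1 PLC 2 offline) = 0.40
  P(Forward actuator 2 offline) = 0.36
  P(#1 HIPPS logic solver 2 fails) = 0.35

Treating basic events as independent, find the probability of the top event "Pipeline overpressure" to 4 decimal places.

P(HIPPS stage down) [OR] = 1 − (1−0.08) × (1−0.28) × (1−0.04) × (1−0.11) = 0.434045
P(Shutdown chain fails) [OR] = 1 − (1−0.21) × (1−0.29) × (1−0.04) = 0.461536
P(Block path unavailable) [AND] = 0.06 × 0.14 = 0.008400
P(Vent line down) [AND] = 0.42 × 0.34 × 0.40 = 0.057120
P(Control loop down) [OR] = 1 − (1−0.008400) × (1−0.057120) × (1−0.36) = 0.401626
P(Pipeline overpressure) [OR] = 1 − (1−0.434045) × (1−0.461536) × (1−0.401626) × (1−0.35) = 0.881471
Rounded to 4 decimal places: P(Pipeline overpressure) ≈ 0.8815.

0.8815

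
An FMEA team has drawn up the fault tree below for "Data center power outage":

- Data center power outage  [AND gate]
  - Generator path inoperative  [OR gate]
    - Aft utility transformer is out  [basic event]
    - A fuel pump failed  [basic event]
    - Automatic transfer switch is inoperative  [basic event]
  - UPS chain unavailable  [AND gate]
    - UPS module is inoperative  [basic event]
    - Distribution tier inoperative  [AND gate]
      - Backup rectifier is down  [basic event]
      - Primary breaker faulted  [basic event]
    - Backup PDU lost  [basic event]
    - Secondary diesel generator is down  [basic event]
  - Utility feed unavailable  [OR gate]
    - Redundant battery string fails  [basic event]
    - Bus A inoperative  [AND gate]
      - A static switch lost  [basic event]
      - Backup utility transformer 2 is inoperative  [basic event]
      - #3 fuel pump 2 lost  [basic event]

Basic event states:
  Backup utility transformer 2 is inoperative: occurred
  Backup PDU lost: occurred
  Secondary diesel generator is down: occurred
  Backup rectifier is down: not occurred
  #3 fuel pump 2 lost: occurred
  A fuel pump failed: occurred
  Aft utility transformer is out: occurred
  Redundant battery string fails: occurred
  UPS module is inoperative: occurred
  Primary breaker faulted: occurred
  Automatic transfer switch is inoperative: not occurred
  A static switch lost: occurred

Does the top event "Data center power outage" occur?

Generator path inoperative [OR]: Aft utility transformer is out=occurs, A fuel pump failed=occurs, Automatic transfer switch is inoperative=not → at least one input occurs → occurs.
Distribution tier inoperative [AND]: Backup rectifier is down=not, Primary breaker faulted=occurs → not all inputs occur → does not occur.
UPS chain unavailable [AND]: UPS module is inoperative=occurs, Distribution tier inoperative=not, Backup PDU lost=occurs, Secondary diesel generator is down=occurs → not all inputs occur → does not occur.
Bus A inoperative [AND]: A static switch lost=occurs, Backup utility transformer 2 is inoperative=occurs, #3 fuel pump 2 lost=occurs → all inputs occur → occurs.
Utility feed unavailable [OR]: Redundant battery string fails=occurs, Bus A inoperative=occurs → at least one input occurs → occurs.
Data center power outage [AND]: Generator path inoperative=occurs, UPS chain unavailable=not, Utility feed unavailable=occurs → not all inputs occur → does not occur.

No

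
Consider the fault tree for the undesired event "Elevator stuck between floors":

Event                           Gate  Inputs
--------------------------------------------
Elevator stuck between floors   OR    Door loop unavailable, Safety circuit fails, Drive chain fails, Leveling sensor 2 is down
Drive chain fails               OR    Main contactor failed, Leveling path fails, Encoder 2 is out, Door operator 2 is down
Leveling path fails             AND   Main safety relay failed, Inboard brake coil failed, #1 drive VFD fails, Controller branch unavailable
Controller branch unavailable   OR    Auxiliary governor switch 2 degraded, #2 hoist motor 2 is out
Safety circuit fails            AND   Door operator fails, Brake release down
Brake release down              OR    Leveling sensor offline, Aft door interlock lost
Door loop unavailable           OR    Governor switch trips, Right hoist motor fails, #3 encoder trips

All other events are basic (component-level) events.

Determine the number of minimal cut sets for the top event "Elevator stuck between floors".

11

Door loop unavailable [OR]: union of children's cut sets → 3 cut set(s).
Brake release down [OR]: union of children's cut sets → 2 cut set(s).
Safety circuit fails [AND]: one cut set from each child combined → 1 × 2 = 2 cut set(s).
Controller branch unavailable [OR]: union of children's cut sets → 2 cut set(s).
Leveling path fails [AND]: one cut set from each child combined → 1 × 1 × 1 × 2 = 2 cut set(s).
Drive chain fails [OR]: union of children's cut sets → 5 cut set(s).
Elevator stuck between floors [OR]: union of children's cut sets → 11 cut set(s).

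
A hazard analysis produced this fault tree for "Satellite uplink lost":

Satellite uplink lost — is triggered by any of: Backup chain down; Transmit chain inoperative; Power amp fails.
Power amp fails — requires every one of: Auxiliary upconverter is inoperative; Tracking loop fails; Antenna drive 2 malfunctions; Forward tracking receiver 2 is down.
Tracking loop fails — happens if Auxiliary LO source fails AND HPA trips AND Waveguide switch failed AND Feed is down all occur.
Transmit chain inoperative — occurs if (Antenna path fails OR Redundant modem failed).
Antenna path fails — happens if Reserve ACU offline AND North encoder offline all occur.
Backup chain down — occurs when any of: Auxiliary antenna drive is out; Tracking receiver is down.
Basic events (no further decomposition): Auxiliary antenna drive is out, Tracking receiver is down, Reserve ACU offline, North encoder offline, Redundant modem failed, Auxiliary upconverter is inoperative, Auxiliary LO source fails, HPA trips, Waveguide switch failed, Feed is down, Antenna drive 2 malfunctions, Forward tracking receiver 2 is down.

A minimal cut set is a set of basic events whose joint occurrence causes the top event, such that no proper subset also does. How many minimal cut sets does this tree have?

Backup chain down [OR]: union of children's cut sets → 2 cut set(s).
Antenna path fails [AND]: one cut set from each child combined → 1 × 1 = 1 cut set(s).
Transmit chain inoperative [OR]: union of children's cut sets → 2 cut set(s).
Tracking loop fails [AND]: one cut set from each child combined → 1 × 1 × 1 × 1 = 1 cut set(s).
Power amp fails [AND]: one cut set from each child combined → 1 × 1 × 1 × 1 = 1 cut set(s).
Satellite uplink lost [OR]: union of children's cut sets → 5 cut set(s).
Minimal cut sets: {Auxiliary antenna drive is out}; {Tracking receiver is down}; {North encoder offline, Reserve ACU offline}; {Redundant modem failed}; {Antenna drive 2 malfunctions, Auxiliary LO source fails, Auxiliary upconverter is inoperative, Feed is down, Forward tracking receiver 2 is down, HPA trips, Waveguide switch failed}.

5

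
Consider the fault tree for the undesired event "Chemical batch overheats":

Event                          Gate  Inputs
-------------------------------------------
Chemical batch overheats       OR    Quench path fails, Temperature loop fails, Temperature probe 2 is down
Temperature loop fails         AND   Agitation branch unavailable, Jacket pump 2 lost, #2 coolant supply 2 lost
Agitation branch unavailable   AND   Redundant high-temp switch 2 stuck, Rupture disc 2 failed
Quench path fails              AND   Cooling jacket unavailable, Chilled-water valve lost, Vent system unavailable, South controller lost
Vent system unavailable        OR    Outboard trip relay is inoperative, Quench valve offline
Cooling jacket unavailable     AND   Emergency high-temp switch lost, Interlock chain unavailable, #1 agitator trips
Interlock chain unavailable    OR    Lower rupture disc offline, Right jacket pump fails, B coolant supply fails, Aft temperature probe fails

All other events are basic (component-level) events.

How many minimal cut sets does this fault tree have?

10

Interlock chain unavailable [OR]: union of children's cut sets → 4 cut set(s).
Cooling jacket unavailable [AND]: one cut set from each child combined → 1 × 4 × 1 = 4 cut set(s).
Vent system unavailable [OR]: union of children's cut sets → 2 cut set(s).
Quench path fails [AND]: one cut set from each child combined → 4 × 1 × 2 × 1 = 8 cut set(s).
Agitation branch unavailable [AND]: one cut set from each child combined → 1 × 1 = 1 cut set(s).
Temperature loop fails [AND]: one cut set from each child combined → 1 × 1 × 1 = 1 cut set(s).
Chemical batch overheats [OR]: union of children's cut sets → 10 cut set(s).
Minimal cut sets: {#1 agitator trips, Chilled-water valve lost, Emergency high-temp switch lost, Lower rupture disc offline, Outboard trip relay is inoperative, South controller lost}; {#1 agitator trips, Chilled-water valve lost, Emergency high-temp switch lost, Lower rupture disc offline, Quench valve offline, South controller lost}; {#1 agitator trips, Chilled-water valve lost, Emergency high-temp switch lost, Outboard trip relay is inoperative, Right jacket pump fails, South controller lost}; {#1 agitator trips, Chilled-water valve lost, Emergency high-temp switch lost, Quench valve offline, Right jacket pump fails, South controller lost}; {#1 agitator trips, B coolant supply fails, Chilled-water valve lost, Emergency high-temp switch lost, Outboard trip relay is inoperative, South controller lost}; {#1 agitator trips, B coolant supply fails, Chilled-water valve lost, Emergency high-temp switch lost, Quench valve offline, South controller lost}; {#1 agitator trips, Aft temperature probe fails, Chilled-water valve lost, Emergency high-temp switch lost, Outboard trip relay is inoperative, South controller lost}; {#1 agitator trips, Aft temperature probe fails, Chilled-water valve lost, Emergency high-temp switch lost, Quench valve offline, South controller lost}; {#2 coolant supply 2 lost, Jacket pump 2 lost, Redundant high-temp switch 2 stuck, Rupture disc 2 failed}; {Temperature probe 2 is down}.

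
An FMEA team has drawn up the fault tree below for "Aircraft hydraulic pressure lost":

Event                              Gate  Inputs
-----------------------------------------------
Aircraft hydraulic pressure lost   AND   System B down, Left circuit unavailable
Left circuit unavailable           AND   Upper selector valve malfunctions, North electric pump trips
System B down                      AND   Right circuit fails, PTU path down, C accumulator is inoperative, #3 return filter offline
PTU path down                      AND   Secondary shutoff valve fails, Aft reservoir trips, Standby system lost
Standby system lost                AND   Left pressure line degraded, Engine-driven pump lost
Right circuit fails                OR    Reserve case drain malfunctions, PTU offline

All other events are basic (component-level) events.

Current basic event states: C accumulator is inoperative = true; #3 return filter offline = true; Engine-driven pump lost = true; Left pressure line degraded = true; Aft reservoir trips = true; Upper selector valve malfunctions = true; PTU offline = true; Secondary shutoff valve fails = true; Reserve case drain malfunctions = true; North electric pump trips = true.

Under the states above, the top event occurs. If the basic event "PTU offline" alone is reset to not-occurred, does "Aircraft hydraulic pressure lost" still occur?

Counterfactual: set "PTU offline" to not occurred.
Right circuit fails [OR]: Reserve case drain malfunctions=occurs, PTU offline=not → at least one input occurs → occurs.
Standby system lost [AND]: Left pressure line degraded=occurs, Engine-driven pump lost=occurs → all inputs occur → occurs.
PTU path down [AND]: Secondary shutoff valve fails=occurs, Aft reservoir trips=occurs, Standby system lost=occurs → all inputs occur → occurs.
System B down [AND]: Right circuit fails=occurs, PTU path down=occurs, C accumulator is inoperative=occurs, #3 return filter offline=occurs → all inputs occur → occurs.
Left circuit unavailable [AND]: Upper selector valve malfunctions=occurs, North electric pump trips=occurs → all inputs occur → occurs.
Aircraft hydraulic pressure lost [AND]: System B down=occurs, Left circuit unavailable=occurs → all inputs occur → occurs.

Yes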